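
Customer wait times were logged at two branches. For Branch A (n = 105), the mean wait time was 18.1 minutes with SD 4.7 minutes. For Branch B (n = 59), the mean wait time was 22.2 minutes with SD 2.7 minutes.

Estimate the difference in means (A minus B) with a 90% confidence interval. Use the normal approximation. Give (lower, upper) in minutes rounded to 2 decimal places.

Standard errors of each mean: 4.7/√105 = 0.4587 and 2.7/√59 = 0.3515.
SE(x̄₁ − x̄₂) = √(0.4587² + 0.3515²) = 0.5779 for independent samples with unequal variances.
With z* = 1.645, the margin is 1.645 × 0.5779 = 0.9506.
x̄₁ − x̄₂ = 18.1 − 22.2 = -4.1000; the interval is -4.1000 ± 0.9506 = (-5.05, -3.15).

(-5.05, -3.15)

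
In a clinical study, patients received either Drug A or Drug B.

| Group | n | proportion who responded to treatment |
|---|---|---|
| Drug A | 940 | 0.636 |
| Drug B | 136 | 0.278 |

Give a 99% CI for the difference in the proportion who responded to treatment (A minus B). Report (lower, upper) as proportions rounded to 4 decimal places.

The two standard errors are √(0.6360×0.3640/940) = 0.01569 and √(0.2780×0.7220/136) = 0.03842.
Because the samples are independent, SE_diff = √(0.01569² + 0.03842²) = 0.04150.
Using z* = 2.576 for 99%, ME = 2.576 × 0.04150 = 0.10690.
p̂₁ − p̂₂ = 0.3580; interval 0.3580 ± 0.10690 gives (0.2511, 0.4649).

(0.2511, 0.4649)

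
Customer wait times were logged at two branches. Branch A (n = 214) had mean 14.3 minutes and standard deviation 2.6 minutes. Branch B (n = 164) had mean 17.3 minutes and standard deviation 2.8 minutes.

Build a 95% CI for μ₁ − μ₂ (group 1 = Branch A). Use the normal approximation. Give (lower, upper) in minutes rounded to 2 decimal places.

Per-group SEs: s₁/√n₁ = 2.6/√214 = 0.1777, s₂/√n₂ = 2.8/√164 = 0.2186.
Unpooled SE of the difference: √(0.03157729 + 0.04778596) = 0.2817.
Margin of error = z* · SE = 1.960 × 0.2817 = 0.5521.
x̄₁ − x̄₂ = 14.3 − 17.3 = -3.0000.
CI: -3.0000 ± 0.5521 = (-3.55, -2.45).

(-3.55, -2.45)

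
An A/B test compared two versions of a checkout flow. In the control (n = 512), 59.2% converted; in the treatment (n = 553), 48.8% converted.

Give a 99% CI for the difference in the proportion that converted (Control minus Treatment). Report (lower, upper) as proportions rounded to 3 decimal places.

Each SE is √(p̂(1−p̂)/n): √(0.5920·0.4080/512) = 0.02172 and √(0.4880·0.5120/553) = 0.02126.
SE(p̂₁ − p̂₂) = √(SE₁² + SE₂²) = √(0.0004717584 + 0.0004519876) = 0.03039, since the two samples are independent.
At 99% confidence z* = 2.576; margin = 2.576 × 0.03039 = 0.07828.
The difference is 0.5920 − 0.4880 = 0.1040, so the interval is 0.1040 ± 0.07828 = (0.026, 0.182).

(0.026, 0.182)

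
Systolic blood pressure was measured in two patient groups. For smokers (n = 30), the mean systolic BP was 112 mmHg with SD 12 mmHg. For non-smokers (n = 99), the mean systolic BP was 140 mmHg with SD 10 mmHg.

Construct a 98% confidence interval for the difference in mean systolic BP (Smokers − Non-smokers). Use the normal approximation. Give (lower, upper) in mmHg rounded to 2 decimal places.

Standard errors of each mean: 12/√30 = 2.1909 and 10/√99 = 1.0050.
SE(x̄₁ − x̄₂) = √(2.1909² + 1.0050²) = 2.4104 for independent samples with unequal variances.
With z* = 2.326, the margin is 2.326 × 2.4104 = 5.6066.
x̄₁ − x̄₂ = 112 − 140 = -28.0000; the interval is -28.0000 ± 5.6066 = (-33.61, -22.39).

(-33.61, -22.39)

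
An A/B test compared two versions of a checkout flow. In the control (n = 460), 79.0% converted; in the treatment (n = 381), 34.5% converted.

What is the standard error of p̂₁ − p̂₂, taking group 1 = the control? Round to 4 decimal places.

The two standard errors are √(0.7900×0.2100/460) = 0.01899 and √(0.3450×0.6550/381) = 0.02435.
Because the samples are independent, SE_diff = √(0.01899² + 0.02435²) = 0.03088.

0.0309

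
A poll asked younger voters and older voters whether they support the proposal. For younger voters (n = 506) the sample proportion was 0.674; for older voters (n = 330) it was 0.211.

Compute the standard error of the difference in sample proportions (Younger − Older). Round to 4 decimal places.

SE₁ = √(p̂₁(1−p̂₁)/n₁) = √(0.6740·0.3260/506) = 0.02084; SE₂ = √(0.2110·0.7890/330) = 0.02246.
Independent samples: SE of the difference = √(SE₁² + SE₂²) = √(0.0004343056 + 0.0005044516) = 0.03064.

0.0306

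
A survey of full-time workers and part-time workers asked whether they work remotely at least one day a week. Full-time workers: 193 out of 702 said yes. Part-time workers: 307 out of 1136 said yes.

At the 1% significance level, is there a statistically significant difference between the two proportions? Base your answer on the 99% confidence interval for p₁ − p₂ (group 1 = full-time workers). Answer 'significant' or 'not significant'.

First, p̂₁ = 193/702 = 0.2749; p̂₂ = 307/1136 = 0.2702.
The two standard errors are √(0.2749×0.7251/702) = 0.01685 and √(0.2702×0.7298/1136) = 0.01318.
Because the samples are independent, SE_diff = √(0.01685² + 0.01318²) = 0.02139.
Using z* = 2.576 for 99%, ME = 2.576 × 0.02139 = 0.05510.
p̂₁ − p̂₂ = 0.0047; interval 0.0047 ± 0.05510 gives (-0.05040, 0.05980).
The interval (-0.05040, 0.05980) contains 0, so the difference is not significant.

not significant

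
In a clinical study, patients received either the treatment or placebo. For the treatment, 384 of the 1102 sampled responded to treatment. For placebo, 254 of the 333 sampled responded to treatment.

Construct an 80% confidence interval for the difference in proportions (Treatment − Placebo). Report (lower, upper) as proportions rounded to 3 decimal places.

p̂₁ = 384/1102 = 0.3485 and p̂₂ = 254/333 = 0.7628.
SE₁ = √(p̂₁(1−p̂₁)/n₁) = √(0.3485·0.6515/1102) = 0.01435; SE₂ = √(0.7628·0.2372/333) = 0.02331.
Independent samples: SE of the difference = √(SE₁² + SE₂²) = √(0.0002059225 + 0.0005433561) = 0.02737.
z* for 80% confidence is 1.282, so the margin of error is 1.282 × 0.02737 = 0.03509.
Point estimate p̂₁ − p̂₂ = 0.3485 − 0.7628 = -0.4143.
-0.4143 ± 0.03509 → (-0.449, -0.379).

(-0.449, -0.379)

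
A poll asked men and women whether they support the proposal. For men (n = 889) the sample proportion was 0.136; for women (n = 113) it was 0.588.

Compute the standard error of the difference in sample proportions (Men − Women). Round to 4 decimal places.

Each SE is √(p̂(1−p̂)/n): √(0.1360·0.8640/889) = 0.01150 and √(0.5880·0.4120/113) = 0.04630.
SE(p̂₁ − p̂₂) = √(SE₁² + SE₂²) = √(0.00013225 + 0.00214369) = 0.04771, since the two samples are independent.

0.0477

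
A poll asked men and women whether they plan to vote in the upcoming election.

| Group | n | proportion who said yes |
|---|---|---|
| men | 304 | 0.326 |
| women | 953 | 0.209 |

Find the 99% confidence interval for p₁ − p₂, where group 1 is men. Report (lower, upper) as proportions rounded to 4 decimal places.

(0.0399, 0.1941)

SE₁ = √(p̂₁(1−p̂₁)/n₁) = √(0.3260·0.6740/304) = 0.02688; SE₂ = √(0.2090·0.7910/953) = 0.01317.
Independent samples: SE of the difference = √(SE₁² + SE₂²) = √(0.0007225344 + 0.0001734489) = 0.02993.
z* for 99% confidence is 2.576, so the margin of error is 2.576 × 0.02993 = 0.07710.
Point estimate p̂₁ − p̂₂ = 0.3260 − 0.2090 = 0.1170.
0.1170 ± 0.07710 → (0.0399, 0.1941).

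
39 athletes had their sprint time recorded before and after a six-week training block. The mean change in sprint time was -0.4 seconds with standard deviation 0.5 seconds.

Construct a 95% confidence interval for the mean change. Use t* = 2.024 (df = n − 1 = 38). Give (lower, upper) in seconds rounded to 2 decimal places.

This is a matched-pairs design, so SE = s_d/√n = 0.5/√39 = 0.0801.
Margin = 2.024 × 0.0801 = 0.1621; the interval is -0.4 ± 0.1621 = (-0.56, -0.24).

(-0.56, -0.24)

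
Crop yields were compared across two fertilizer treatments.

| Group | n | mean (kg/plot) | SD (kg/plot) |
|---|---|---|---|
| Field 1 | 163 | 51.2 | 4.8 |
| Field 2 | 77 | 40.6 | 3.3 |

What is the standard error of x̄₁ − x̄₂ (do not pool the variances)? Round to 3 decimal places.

0.532

Per-group SEs: s₁/√n₁ = 4.8/√163 = 0.3760, s₂/√n₂ = 3.3/√77 = 0.3761.
Unpooled SE of the difference: √(0.141376 + 0.14145121) = 0.5318.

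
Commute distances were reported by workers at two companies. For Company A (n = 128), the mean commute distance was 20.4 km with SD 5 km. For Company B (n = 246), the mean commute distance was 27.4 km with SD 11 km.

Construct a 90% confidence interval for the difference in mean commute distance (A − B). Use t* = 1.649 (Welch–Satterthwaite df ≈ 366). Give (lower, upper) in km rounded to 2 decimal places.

Standard errors of each mean: 5/√128 = 0.4419 and 11/√246 = 0.7013.
SE(x̄₁ − x̄₂) = √(0.4419² + 0.7013²) = 0.8289 for independent samples with unequal variances.
With t* = 1.649, the margin is 1.649 × 0.8289 = 1.3669.
x̄₁ − x̄₂ = 20.4 − 27.4 = -7.0000; the interval is -7.0000 ± 1.3669 = (-8.37, -5.63).

(-8.37, -5.63)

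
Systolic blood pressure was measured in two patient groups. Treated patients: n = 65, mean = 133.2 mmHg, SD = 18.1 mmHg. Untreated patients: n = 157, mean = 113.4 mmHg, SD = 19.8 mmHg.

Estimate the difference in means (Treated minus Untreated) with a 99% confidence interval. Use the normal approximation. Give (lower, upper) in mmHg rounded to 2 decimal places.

(12.73, 26.87)

SE₁ = s₁/√n₁ = 18.1/√65 = 2.2450; SE₂ = 19.8/√157 = 1.5802.
Independent samples, unequal variances: SE_diff = √(SE₁² + SE₂²) = √(5.040025 + 2.49703204) = 2.7454.
z* = 2.576, so margin of error = 2.576 × 2.7454 = 7.0722.
Difference in means = 133.2 − 113.4 = 19.8000.
19.8000 ± 7.0722 → (12.73, 26.87).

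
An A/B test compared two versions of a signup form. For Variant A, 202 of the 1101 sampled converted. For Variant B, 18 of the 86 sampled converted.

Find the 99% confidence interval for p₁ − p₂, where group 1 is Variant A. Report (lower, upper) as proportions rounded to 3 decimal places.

(-0.143, 0.091)

First, p̂₁ = 202/1101 = 0.1835; p̂₂ = 18/86 = 0.2093.
The two standard errors are √(0.1835×0.8165/1101) = 0.01167 and √(0.2093×0.7907/86) = 0.04387.
Because the samples are independent, SE_diff = √(0.01167² + 0.04387²) = 0.04540.
Using z* = 2.576 for 99%, ME = 2.576 × 0.04540 = 0.11695.
p̂₁ − p̂₂ = -0.0258; interval -0.0258 ± 0.11695 gives (-0.143, 0.091).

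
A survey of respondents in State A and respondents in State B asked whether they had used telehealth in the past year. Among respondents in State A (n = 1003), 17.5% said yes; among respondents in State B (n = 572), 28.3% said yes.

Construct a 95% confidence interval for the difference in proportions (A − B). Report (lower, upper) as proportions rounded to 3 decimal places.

(-0.152, -0.064)

The two standard errors are √(0.1750×0.8250/1003) = 0.01200 and √(0.2830×0.7170/572) = 0.01883.
Because the samples are independent, SE_diff = √(0.01200² + 0.01883²) = 0.02233.
Using z* = 1.960 for 95%, ME = 1.960 × 0.02233 = 0.04377.
p̂₁ − p̂₂ = -0.1080; interval -0.1080 ± 0.04377 gives (-0.152, -0.064).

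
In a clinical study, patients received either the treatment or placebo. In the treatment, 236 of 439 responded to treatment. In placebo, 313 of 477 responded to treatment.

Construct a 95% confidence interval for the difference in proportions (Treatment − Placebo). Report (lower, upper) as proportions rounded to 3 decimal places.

(-0.182, -0.055)

First, p̂₁ = 236/439 = 0.5376; p̂₂ = 313/477 = 0.6562.
The two standard errors are √(0.5376×0.4624/439) = 0.02380 and √(0.6562×0.3438/477) = 0.02175.
Because the samples are independent, SE_diff = √(0.02380² + 0.02175²) = 0.03224.
Using z* = 1.960 for 95%, ME = 1.960 × 0.03224 = 0.06319.
p̂₁ − p̂₂ = -0.1186; interval -0.1186 ± 0.06319 gives (-0.182, -0.055).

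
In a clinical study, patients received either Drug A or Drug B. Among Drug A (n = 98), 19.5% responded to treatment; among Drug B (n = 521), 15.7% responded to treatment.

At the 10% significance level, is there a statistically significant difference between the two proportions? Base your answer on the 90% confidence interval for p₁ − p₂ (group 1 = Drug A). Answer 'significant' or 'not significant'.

SE₁ = √(p̂₁(1−p̂₁)/n₁) = √(0.1950·0.8050/98) = 0.04002; SE₂ = √(0.1570·0.8430/521) = 0.01594.
Independent samples: SE of the difference = √(SE₁² + SE₂²) = √(0.0016016004 + 0.0002540836) = 0.04308.
z* for 90% confidence is 1.645, so the margin of error is 1.645 × 0.04308 = 0.07087.
Point estimate p̂₁ − p̂₂ = 0.1950 − 0.1570 = 0.0380.
0.0380 ± 0.07087 → (-0.03287, 0.10887).
The interval (-0.03287, 0.10887) contains 0, so the difference is not significant.

not significant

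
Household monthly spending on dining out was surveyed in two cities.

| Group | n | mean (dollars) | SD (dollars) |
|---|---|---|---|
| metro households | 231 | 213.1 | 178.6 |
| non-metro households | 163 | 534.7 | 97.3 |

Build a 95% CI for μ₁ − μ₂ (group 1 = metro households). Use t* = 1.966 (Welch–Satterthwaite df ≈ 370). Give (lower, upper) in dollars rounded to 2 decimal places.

Per-group SEs: s₁/√n₁ = 178.6/√231 = 11.7510, s₂/√n₂ = 97.3/√163 = 7.6211.
Unpooled SE of the difference: √(138.086001 + 58.08116521) = 14.0060.
Margin of error = t* · SE = 1.966 × 14.0060 = 27.5358.
x̄₁ − x̄₂ = 213.1 − 534.7 = -321.6000.
CI: -321.6000 ± 27.5358 = (-349.14, -294.06).

(-349.14, -294.06)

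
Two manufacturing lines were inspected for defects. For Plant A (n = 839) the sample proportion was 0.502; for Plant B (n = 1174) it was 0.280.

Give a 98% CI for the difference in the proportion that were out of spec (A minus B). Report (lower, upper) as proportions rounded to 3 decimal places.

(0.172, 0.272)

Each SE is √(p̂(1−p̂)/n): √(0.5020·0.4980/839) = 0.01726 and √(0.2800·0.7200/1174) = 0.01310.
SE(p̂₁ − p̂₂) = √(SE₁² + SE₂²) = √(0.0002979076 + 0.00017161) = 0.02167, since the two samples are independent.
At 98% confidence z* = 2.326; margin = 2.326 × 0.02167 = 0.05040.
The difference is 0.5020 − 0.2800 = 0.2220, so the interval is 0.2220 ± 0.05040 = (0.172, 0.272).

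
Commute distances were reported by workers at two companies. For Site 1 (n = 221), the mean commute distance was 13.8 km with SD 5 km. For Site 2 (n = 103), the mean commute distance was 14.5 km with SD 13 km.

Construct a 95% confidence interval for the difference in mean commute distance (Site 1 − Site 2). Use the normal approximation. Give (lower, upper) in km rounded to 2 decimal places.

Standard errors of each mean: 5/√221 = 0.3363 and 13/√103 = 1.2809.
SE(x̄₁ − x̄₂) = √(0.3363² + 1.2809²) = 1.3243 for independent samples with unequal variances.
With z* = 1.960, the margin is 1.960 × 1.3243 = 2.5956.
x̄₁ − x̄₂ = 13.8 − 14.5 = -0.7000; the interval is -0.7000 ± 2.5956 = (-3.30, 1.90).

(-3.30, 1.90)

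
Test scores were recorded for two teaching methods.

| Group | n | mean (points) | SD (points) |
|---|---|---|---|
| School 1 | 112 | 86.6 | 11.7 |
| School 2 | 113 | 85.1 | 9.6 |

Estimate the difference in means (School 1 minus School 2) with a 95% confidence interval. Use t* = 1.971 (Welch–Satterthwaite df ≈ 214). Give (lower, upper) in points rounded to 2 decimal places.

(-1.31, 4.31)

Per-group SEs: s₁/√n₁ = 11.7/√112 = 1.1055, s₂/√n₂ = 9.6/√113 = 0.9031.
Unpooled SE of the difference: √(1.22213025 + 0.81558961) = 1.4275.
Margin of error = t* · SE = 1.971 × 1.4275 = 2.8136.
x̄₁ − x̄₂ = 86.6 − 85.1 = 1.5000.
CI: 1.5000 ± 2.8136 = (-1.31, 4.31).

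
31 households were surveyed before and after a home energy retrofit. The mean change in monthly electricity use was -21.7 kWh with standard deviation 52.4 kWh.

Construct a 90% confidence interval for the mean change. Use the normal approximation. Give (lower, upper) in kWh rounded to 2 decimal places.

Paired design: SE = s_d/√n = 52.4/√31 = 9.4113.
z* = 1.645; margin of error = 1.645 × 9.4113 = 15.4816.
-21.7 ± 15.4816 → (-37.18, -6.22).

(-37.18, -6.22)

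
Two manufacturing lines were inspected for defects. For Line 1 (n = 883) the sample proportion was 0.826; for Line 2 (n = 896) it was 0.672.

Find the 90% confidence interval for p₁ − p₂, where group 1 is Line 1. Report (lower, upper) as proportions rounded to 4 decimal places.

(0.1207, 0.1873)

Each SE is √(p̂(1−p̂)/n): √(0.8260·0.1740/883) = 0.01276 and √(0.6720·0.3280/896) = 0.01568.
SE(p̂₁ − p̂₂) = √(SE₁² + SE₂²) = √(0.0001628176 + 0.0002458624) = 0.02022, since the two samples are independent.
At 90% confidence z* = 1.645; margin = 1.645 × 0.02022 = 0.03326.
The difference is 0.8260 − 0.6720 = 0.1540, so the interval is 0.1540 ± 0.03326 = (0.1207, 0.1873).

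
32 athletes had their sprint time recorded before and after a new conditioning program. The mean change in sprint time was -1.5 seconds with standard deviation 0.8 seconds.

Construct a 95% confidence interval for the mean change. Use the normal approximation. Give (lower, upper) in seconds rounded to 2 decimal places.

Paired design: SE = s_d/√n = 0.8/√32 = 0.1414.
z* = 1.960; margin of error = 1.960 × 0.1414 = 0.2771.
-1.5 ± 0.2771 → (-1.78, -1.22).

(-1.78, -1.22)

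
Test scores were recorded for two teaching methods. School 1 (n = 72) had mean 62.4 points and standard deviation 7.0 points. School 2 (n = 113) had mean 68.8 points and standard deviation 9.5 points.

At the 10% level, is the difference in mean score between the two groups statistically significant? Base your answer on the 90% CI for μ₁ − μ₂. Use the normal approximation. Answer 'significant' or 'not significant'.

SE₁ = s₁/√n₁ = 7.0/√72 = 0.8250; SE₂ = 9.5/√113 = 0.8937.
Independent samples, unequal variances: SE_diff = √(SE₁² + SE₂²) = √(0.680625 + 0.79869969) = 1.2163.
z* = 1.645, so margin of error = 1.645 × 1.2163 = 2.0008.
Difference in means = 62.4 − 68.8 = -6.4000.
-6.4000 ± 2.0008 → (-8.4008, -4.3992).
The interval (-8.4008, -4.3992) does not contain 0, so the difference is significant.

significant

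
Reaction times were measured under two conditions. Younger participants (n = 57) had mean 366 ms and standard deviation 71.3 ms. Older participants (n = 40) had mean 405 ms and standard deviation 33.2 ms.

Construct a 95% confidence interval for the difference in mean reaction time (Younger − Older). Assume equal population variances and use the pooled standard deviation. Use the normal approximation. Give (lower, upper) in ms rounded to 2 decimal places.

s_p = √[((n₁−1)s₁² + (n₂−1)s₂²)/(n₁+n₂−2)] = √[(56·71.3² + 39·33.2²)/95] = 58.7299.
SE = 58.7299·√(1/57 + 1/40) = 12.1137.
With z* = 1.960, margin = 1.960 × 12.1137 = 23.7429.
x̄₁ − x̄₂ = 366 − 405 = -39.0000; interval -39.0000 ± 23.7429 = (-62.74, -15.26).

(-62.74, -15.26)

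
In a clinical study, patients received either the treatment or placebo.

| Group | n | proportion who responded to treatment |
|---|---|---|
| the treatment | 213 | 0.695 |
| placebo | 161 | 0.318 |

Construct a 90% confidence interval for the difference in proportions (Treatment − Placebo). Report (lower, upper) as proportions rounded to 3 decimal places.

(0.297, 0.457)

Each SE is √(p̂(1−p̂)/n): √(0.6950·0.3050/213) = 0.03155 and √(0.3180·0.6820/161) = 0.03670.
SE(p̂₁ − p̂₂) = √(SE₁² + SE₂²) = √(0.0009954025 + 0.00134689) = 0.04840, since the two samples are independent.
At 90% confidence z* = 1.645; margin = 1.645 × 0.04840 = 0.07962.
The difference is 0.6950 − 0.3180 = 0.3770, so the interval is 0.3770 ± 0.07962 = (0.297, 0.457).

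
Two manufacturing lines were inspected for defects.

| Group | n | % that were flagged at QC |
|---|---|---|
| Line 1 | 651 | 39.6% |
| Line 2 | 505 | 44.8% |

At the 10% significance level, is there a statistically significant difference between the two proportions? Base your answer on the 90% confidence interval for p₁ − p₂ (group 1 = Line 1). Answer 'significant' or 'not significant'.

significant

The two standard errors are √(0.3960×0.6040/651) = 0.01917 and √(0.4480×0.5520/505) = 0.02213.
Because the samples are independent, SE_diff = √(0.01917² + 0.02213²) = 0.02928.
Using z* = 1.645 for 90%, ME = 1.645 × 0.02928 = 0.04817.
p̂₁ − p̂₂ = -0.0520; interval -0.0520 ± 0.04817 gives (-0.10017, -0.00383).
The interval (-0.10017, -0.00383) does not contain 0, so the difference is significant.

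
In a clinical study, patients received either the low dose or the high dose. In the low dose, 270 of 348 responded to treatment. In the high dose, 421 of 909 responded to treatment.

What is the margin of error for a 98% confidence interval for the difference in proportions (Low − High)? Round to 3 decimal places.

First, p̂₁ = 270/348 = 0.7759; p̂₂ = 421/909 = 0.4631.
The two standard errors are √(0.7759×0.2241/348) = 0.02235 and √(0.4631×0.5369/909) = 0.01654.
Because the samples are independent, SE_diff = √(0.02235² + 0.01654²) = 0.02780.
Using z* = 2.326 for 98%, ME = 2.326 × 0.02780 = 0.06466.

0.065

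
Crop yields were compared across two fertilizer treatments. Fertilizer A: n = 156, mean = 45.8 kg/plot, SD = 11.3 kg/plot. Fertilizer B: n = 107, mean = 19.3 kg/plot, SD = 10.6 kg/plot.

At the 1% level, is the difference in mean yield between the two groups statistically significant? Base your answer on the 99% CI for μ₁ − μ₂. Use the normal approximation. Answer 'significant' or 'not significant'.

Standard errors of each mean: 11.3/√156 = 0.9047 and 10.6/√107 = 1.0247.
SE(x̄₁ − x̄₂) = √(0.9047² + 1.0247²) = 1.3669 for independent samples with unequal variances.
With z* = 2.576, the margin is 2.576 × 1.3669 = 3.5211.
x̄₁ − x̄₂ = 45.8 − 19.3 = 26.5000; the interval is 26.5000 ± 3.5211 = (22.9789, 30.0211).
The interval (22.9789, 30.0211) does not contain 0, so the difference is significant.

significant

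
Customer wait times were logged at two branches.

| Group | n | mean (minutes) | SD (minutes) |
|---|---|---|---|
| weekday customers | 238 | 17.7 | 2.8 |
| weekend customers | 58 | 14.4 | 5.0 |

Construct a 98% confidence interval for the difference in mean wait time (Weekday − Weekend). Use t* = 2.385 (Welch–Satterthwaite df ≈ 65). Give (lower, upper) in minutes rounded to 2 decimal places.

(1.68, 4.92)

Standard errors of each mean: 2.8/√238 = 0.1815 and 5.0/√58 = 0.6565.
SE(x̄₁ − x̄₂) = √(0.1815² + 0.6565²) = 0.6811 for independent samples with unequal variances.
With t* = 2.385, the margin is 2.385 × 0.6811 = 1.6244.
x̄₁ − x̄₂ = 17.7 − 14.4 = 3.3000; the interval is 3.3000 ± 1.6244 = (1.68, 4.92).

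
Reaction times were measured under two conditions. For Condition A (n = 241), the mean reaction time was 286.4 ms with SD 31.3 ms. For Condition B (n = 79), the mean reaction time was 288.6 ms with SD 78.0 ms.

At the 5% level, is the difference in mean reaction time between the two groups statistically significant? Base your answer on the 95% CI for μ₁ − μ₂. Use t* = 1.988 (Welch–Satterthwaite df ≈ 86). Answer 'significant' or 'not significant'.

not significant

Per-group SEs: s₁/√n₁ = 31.3/√241 = 2.0162, s₂/√n₂ = 78.0/√79 = 8.7757.
Unpooled SE of the difference: √(4.06506244 + 77.01291049) = 9.0043.
Margin of error = t* · SE = 1.988 × 9.0043 = 17.9005.
x̄₁ − x̄₂ = 286.4 − 288.6 = -2.2000.
CI: -2.2000 ± 17.9005 = (-20.1005, 15.7005).
The interval (-20.1005, 15.7005) contains 0, so the difference is not significant.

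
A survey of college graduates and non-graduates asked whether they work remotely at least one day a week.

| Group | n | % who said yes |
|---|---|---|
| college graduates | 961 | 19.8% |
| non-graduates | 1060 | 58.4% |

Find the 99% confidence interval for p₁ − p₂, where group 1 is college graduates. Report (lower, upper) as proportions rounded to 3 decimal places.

Each SE is √(p̂(1−p̂)/n): √(0.1980·0.8020/961) = 0.01285 and √(0.5840·0.4160/1060) = 0.01514.
SE(p̂₁ − p̂₂) = √(SE₁² + SE₂²) = √(0.0001651225 + 0.0002292196) = 0.01986, since the two samples are independent.
At 99% confidence z* = 2.576; margin = 2.576 × 0.01986 = 0.05116.
The difference is 0.1980 − 0.5840 = -0.3860, so the interval is -0.3860 ± 0.05116 = (-0.437, -0.335).

(-0.437, -0.335)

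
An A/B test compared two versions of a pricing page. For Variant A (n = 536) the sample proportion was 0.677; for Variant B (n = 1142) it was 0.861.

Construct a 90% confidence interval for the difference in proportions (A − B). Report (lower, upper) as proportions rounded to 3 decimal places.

(-0.221, -0.147)

SE₁ = √(p̂₁(1−p̂₁)/n₁) = √(0.6770·0.3230/536) = 0.02020; SE₂ = √(0.8610·0.1390/1142) = 0.01024.
Independent samples: SE of the difference = √(SE₁² + SE₂²) = √(0.00040804 + 0.0001048576) = 0.02265.
z* for 90% confidence is 1.645, so the margin of error is 1.645 × 0.02265 = 0.03726.
Point estimate p̂₁ − p̂₂ = 0.6770 − 0.8610 = -0.1840.
-0.1840 ± 0.03726 → (-0.221, -0.147).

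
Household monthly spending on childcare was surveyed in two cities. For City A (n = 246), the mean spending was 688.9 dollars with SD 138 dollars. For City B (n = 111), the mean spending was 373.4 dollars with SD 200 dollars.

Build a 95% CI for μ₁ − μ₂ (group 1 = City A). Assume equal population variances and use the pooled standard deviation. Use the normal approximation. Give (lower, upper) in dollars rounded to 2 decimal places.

(279.69, 351.31)

Pooled variance s_p² = [245·138² + 110·200²] / (246+111−2) = 25537.4085, so s_p = 159.8043.
SE_diff = s_p·√(1/n₁ + 1/n₂) = 159.8043·√(1/246 + 1/111) = 18.2723.
z* = 1.960; margin = 1.960 × 18.2723 = 35.8137.
Difference = 688.9 − 373.4 = 315.5000.
315.5000 ± 35.8137 → (279.69, 351.31).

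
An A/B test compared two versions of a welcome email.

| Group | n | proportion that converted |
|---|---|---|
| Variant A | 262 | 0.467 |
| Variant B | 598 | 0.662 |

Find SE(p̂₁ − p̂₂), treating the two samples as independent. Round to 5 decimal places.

Each SE is √(p̂(1−p̂)/n): √(0.4670·0.5330/262) = 0.03082 and √(0.6620·0.3380/598) = 0.01934.
SE(p̂₁ − p̂₂) = √(SE₁² + SE₂²) = √(0.0009498724 + 0.0003740356) = 0.03639, since the two samples are independent.

0.03639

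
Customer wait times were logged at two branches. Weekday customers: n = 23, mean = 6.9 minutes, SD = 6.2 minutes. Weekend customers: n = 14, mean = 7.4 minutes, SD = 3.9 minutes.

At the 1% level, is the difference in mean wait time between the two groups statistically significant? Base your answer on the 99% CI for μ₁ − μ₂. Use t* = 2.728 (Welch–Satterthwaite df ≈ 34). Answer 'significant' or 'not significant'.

Standard errors of each mean: 6.2/√23 = 1.2928 and 3.9/√14 = 1.0423.
SE(x̄₁ − x̄₂) = √(1.2928² + 1.0423²) = 1.6606 for independent samples with unequal variances.
With t* = 2.728, the margin is 2.728 × 1.6606 = 4.5301.
x̄₁ − x̄₂ = 6.9 − 7.4 = -0.5000; the interval is -0.5000 ± 4.5301 = (-5.0301, 4.0301).
The interval (-5.0301, 4.0301) contains 0, so the difference is not significant.

not significant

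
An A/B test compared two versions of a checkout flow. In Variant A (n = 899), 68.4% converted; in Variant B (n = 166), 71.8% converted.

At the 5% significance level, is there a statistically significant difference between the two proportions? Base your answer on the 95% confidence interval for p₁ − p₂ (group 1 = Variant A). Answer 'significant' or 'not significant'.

Each SE is √(p̂(1−p̂)/n): √(0.6840·0.3160/899) = 0.01551 and √(0.7180·0.2820/166) = 0.03492.
SE(p̂₁ − p̂₂) = √(SE₁² + SE₂²) = √(0.0002405601 + 0.0012194064) = 0.03821, since the two samples are independent.
At 95% confidence z* = 1.960; margin = 1.960 × 0.03821 = 0.07489.
The difference is 0.6840 − 0.7180 = -0.0340, so the interval is -0.0340 ± 0.07489 = (-0.10889, 0.04089).
The interval (-0.10889, 0.04089) contains 0, so the difference is not significant.

not significant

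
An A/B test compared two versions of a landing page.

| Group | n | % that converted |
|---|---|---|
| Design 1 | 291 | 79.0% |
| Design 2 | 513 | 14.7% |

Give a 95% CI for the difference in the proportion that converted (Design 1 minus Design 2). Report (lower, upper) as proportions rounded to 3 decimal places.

The two standard errors are √(0.7900×0.2100/291) = 0.02388 and √(0.1470×0.8530/513) = 0.01563.
Because the samples are independent, SE_diff = √(0.02388² + 0.01563²) = 0.02854.
Using z* = 1.960 for 95%, ME = 1.960 × 0.02854 = 0.05594.
p̂₁ − p̂₂ = 0.6430; interval 0.6430 ± 0.05594 gives (0.587, 0.699).

(0.587, 0.699)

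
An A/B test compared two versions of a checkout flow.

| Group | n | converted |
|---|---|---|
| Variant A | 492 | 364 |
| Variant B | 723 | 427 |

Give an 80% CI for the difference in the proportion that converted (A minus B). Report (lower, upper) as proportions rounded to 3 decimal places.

(0.115, 0.184)

p̂₁ = 364/492 = 0.7398 and p̂₂ = 427/723 = 0.5906.
SE₁ = √(p̂₁(1−p̂₁)/n₁) = √(0.7398·0.2602/492) = 0.01978; SE₂ = √(0.5906·0.4094/723) = 0.01829.
Independent samples: SE of the difference = √(SE₁² + SE₂²) = √(0.0003912484 + 0.0003345241) = 0.02694.
z* for 80% confidence is 1.282, so the margin of error is 1.282 × 0.02694 = 0.03454.
Point estimate p̂₁ − p̂₂ = 0.7398 − 0.5906 = 0.1492.
0.1492 ± 0.03454 → (0.115, 0.184).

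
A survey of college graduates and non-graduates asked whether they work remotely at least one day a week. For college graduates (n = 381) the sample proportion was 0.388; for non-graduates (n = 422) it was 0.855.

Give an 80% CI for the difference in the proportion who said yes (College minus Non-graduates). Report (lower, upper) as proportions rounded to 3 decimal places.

Each SE is √(p̂(1−p̂)/n): √(0.3880·0.6120/381) = 0.02496 and √(0.8550·0.1450/422) = 0.01714.
SE(p̂₁ − p̂₂) = √(SE₁² + SE₂²) = √(0.0006230016 + 0.0002937796) = 0.03028, since the two samples are independent.
At 80% confidence z* = 1.282; margin = 1.282 × 0.03028 = 0.03882.
The difference is 0.3880 − 0.8550 = -0.4670, so the interval is -0.4670 ± 0.03882 = (-0.506, -0.428).

(-0.506, -0.428)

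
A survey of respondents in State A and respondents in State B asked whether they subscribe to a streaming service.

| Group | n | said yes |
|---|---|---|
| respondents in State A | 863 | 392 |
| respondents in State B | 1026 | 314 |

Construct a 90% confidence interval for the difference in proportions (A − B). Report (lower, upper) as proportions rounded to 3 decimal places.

(0.112, 0.185)

First, p̂₁ = 392/863 = 0.4542; p̂₂ = 314/1026 = 0.3060.
The two standard errors are √(0.4542×0.5458/863) = 0.01695 and √(0.3060×0.6940/1026) = 0.01439.
Because the samples are independent, SE_diff = √(0.01695² + 0.01439²) = 0.02223.
Using z* = 1.645 for 90%, ME = 1.645 × 0.02223 = 0.03657.
p̂₁ − p̂₂ = 0.1482; interval 0.1482 ± 0.03657 gives (0.112, 0.185).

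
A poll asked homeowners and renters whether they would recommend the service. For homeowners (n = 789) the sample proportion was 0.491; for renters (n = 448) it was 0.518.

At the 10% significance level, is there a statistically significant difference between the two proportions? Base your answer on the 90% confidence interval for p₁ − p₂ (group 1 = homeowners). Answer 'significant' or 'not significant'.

not significant

SE₁ = √(p̂₁(1−p̂₁)/n₁) = √(0.4910·0.5090/789) = 0.01780; SE₂ = √(0.5180·0.4820/448) = 0.02361.
Independent samples: SE of the difference = √(SE₁² + SE₂²) = √(0.00031684 + 0.0005574321) = 0.02957.
z* for 90% confidence is 1.645, so the margin of error is 1.645 × 0.02957 = 0.04864.
Point estimate p̂₁ − p̂₂ = 0.4910 − 0.5180 = -0.0270.
-0.0270 ± 0.04864 → (-0.07564, 0.02164).
The interval (-0.07564, 0.02164) contains 0, so the difference is not significant.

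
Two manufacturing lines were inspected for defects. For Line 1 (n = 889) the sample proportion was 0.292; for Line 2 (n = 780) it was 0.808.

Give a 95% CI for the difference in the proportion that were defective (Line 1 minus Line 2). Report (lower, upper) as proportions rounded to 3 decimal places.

Each SE is √(p̂(1−p̂)/n): √(0.2920·0.7080/889) = 0.01525 and √(0.8080·0.1920/780) = 0.01410.
SE(p̂₁ − p̂₂) = √(SE₁² + SE₂²) = √(0.0002325625 + 0.00019881) = 0.02077, since the two samples are independent.
At 95% confidence z* = 1.960; margin = 1.960 × 0.02077 = 0.04071.
The difference is 0.2920 − 0.8080 = -0.5160, so the interval is -0.5160 ± 0.04071 = (-0.557, -0.475).

(-0.557, -0.475)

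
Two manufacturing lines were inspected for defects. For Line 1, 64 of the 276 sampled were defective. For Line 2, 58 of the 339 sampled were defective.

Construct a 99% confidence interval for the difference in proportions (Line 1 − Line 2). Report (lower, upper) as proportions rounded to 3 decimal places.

(-0.023, 0.145)

p̂₁ = 64/276 = 0.2319 and p̂₂ = 58/339 = 0.1711.
SE₁ = √(p̂₁(1−p̂₁)/n₁) = √(0.2319·0.7681/276) = 0.02540; SE₂ = √(0.1711·0.8289/339) = 0.02045.
Independent samples: SE of the difference = √(SE₁² + SE₂²) = √(0.00064516 + 0.0004182025) = 0.03261.
z* for 99% confidence is 2.576, so the margin of error is 2.576 × 0.03261 = 0.08400.
Point estimate p̂₁ − p̂₂ = 0.2319 − 0.1711 = 0.0608.
0.0608 ± 0.08400 → (-0.023, 0.145).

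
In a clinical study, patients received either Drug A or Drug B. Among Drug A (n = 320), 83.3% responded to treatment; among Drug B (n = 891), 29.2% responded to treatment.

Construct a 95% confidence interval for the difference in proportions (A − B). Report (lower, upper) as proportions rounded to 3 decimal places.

SE₁ = √(p̂₁(1−p̂₁)/n₁) = √(0.8330·0.1670/320) = 0.02085; SE₂ = √(0.2920·0.7080/891) = 0.01523.
Independent samples: SE of the difference = √(SE₁² + SE₂²) = √(0.0004347225 + 0.0002319529) = 0.02582.
z* for 95% confidence is 1.960, so the margin of error is 1.960 × 0.02582 = 0.05061.
Point estimate p̂₁ − p̂₂ = 0.8330 − 0.2920 = 0.5410.
0.5410 ± 0.05061 → (0.490, 0.592).

(0.490, 0.592)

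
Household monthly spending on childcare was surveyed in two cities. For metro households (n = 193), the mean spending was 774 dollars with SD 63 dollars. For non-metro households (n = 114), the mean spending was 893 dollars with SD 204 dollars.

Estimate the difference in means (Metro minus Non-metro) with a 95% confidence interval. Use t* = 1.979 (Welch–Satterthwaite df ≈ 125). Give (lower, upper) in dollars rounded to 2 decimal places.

(-157.86, -80.14)

Standard errors of each mean: 63/√193 = 4.5348 and 204/√114 = 19.1064.
SE(x̄₁ − x̄₂) = √(4.5348² + 19.1064²) = 19.6372 for independent samples with unequal variances.
With t* = 1.979, the margin is 1.979 × 19.6372 = 38.8620.
x̄₁ − x̄₂ = 774 − 893 = -119.0000; the interval is -119.0000 ± 38.8620 = (-157.86, -80.14).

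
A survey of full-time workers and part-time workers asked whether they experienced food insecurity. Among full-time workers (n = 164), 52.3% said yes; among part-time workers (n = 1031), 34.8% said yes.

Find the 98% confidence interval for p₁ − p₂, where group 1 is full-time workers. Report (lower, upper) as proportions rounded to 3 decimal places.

SE₁ = √(p̂₁(1−p̂₁)/n₁) = √(0.5230·0.4770/164) = 0.03900; SE₂ = √(0.3480·0.6520/1031) = 0.01483.
Independent samples: SE of the difference = √(SE₁² + SE₂²) = √(0.001521 + 0.0002199289) = 0.04172.
z* for 98% confidence is 2.326, so the margin of error is 2.326 × 0.04172 = 0.09704.
Point estimate p̂₁ − p̂₂ = 0.5230 − 0.3480 = 0.1750.
0.1750 ± 0.09704 → (0.078, 0.272).

(0.078, 0.272)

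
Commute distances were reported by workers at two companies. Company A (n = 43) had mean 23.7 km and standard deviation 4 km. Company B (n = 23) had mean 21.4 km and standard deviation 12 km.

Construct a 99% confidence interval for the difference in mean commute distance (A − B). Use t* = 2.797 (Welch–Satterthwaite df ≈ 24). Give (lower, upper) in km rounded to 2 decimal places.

Standard errors of each mean: 4/√43 = 0.6100 and 12/√23 = 2.5022.
SE(x̄₁ − x̄₂) = √(0.6100² + 2.5022²) = 2.5755 for independent samples with unequal variances.
With t* = 2.797, the margin is 2.797 × 2.5755 = 7.2037.
x̄₁ − x̄₂ = 23.7 − 21.4 = 2.3000; the interval is 2.3000 ± 7.2037 = (-4.90, 9.50).

(-4.90, 9.50)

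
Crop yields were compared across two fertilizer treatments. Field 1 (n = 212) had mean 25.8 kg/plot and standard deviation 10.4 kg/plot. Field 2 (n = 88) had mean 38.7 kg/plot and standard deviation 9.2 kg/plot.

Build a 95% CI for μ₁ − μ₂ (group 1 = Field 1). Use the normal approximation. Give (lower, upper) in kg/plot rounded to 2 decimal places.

(-15.28, -10.52)

Standard errors of each mean: 10.4/√212 = 0.7143 and 9.2/√88 = 0.9807.
SE(x̄₁ − x̄₂) = √(0.7143² + 0.9807²) = 1.2133 for independent samples with unequal variances.
With z* = 1.960, the margin is 1.960 × 1.2133 = 2.3781.
x̄₁ − x̄₂ = 25.8 − 38.7 = -12.9000; the interval is -12.9000 ± 2.3781 = (-15.28, -10.52).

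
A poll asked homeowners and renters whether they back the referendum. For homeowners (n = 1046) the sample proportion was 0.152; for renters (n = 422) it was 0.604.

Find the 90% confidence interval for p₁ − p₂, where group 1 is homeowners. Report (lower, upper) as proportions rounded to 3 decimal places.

The two standard errors are √(0.1520×0.8480/1046) = 0.01110 and √(0.6040×0.3960/422) = 0.02381.
Because the samples are independent, SE_diff = √(0.01110² + 0.02381²) = 0.02627.
Using z* = 1.645 for 90%, ME = 1.645 × 0.02627 = 0.04321.
p̂₁ − p̂₂ = -0.4520; interval -0.4520 ± 0.04321 gives (-0.495, -0.409).

(-0.495, -0.409)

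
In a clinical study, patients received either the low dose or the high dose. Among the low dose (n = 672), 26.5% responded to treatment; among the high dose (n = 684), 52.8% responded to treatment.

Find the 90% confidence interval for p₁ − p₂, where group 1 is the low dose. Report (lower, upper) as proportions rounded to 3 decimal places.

(-0.305, -0.221)

Each SE is √(p̂(1−p̂)/n): √(0.2650·0.7350/672) = 0.01702 and √(0.5280·0.4720/684) = 0.01909.
SE(p̂₁ − p̂₂) = √(SE₁² + SE₂²) = √(0.0002896804 + 0.0003644281) = 0.02558, since the two samples are independent.
At 90% confidence z* = 1.645; margin = 1.645 × 0.02558 = 0.04208.
The difference is 0.2650 − 0.5280 = -0.2630, so the interval is -0.2630 ± 0.04208 = (-0.305, -0.221).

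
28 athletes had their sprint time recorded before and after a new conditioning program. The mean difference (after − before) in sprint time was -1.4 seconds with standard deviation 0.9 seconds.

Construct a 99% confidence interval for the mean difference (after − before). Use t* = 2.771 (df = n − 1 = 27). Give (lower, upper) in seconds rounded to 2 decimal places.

(-1.87, -0.93)

Paired design: SE = s_d/√n = 0.9/√28 = 0.1701.
t* = 2.771; margin of error = 2.771 × 0.1701 = 0.4713.
-1.4 ± 0.4713 → (-1.87, -0.93).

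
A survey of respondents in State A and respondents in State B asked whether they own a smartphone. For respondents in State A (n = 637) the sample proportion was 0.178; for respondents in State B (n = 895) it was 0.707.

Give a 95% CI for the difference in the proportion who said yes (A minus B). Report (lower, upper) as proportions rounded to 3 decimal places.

SE₁ = √(p̂₁(1−p̂₁)/n₁) = √(0.1780·0.8220/637) = 0.01516; SE₂ = √(0.7070·0.2930/895) = 0.01521.
Independent samples: SE of the difference = √(SE₁² + SE₂²) = √(0.0002298256 + 0.0002313441) = 0.02147.
z* for 95% confidence is 1.960, so the margin of error is 1.960 × 0.02147 = 0.04208.
Point estimate p̂₁ − p̂₂ = 0.1780 − 0.7070 = -0.5290.
-0.5290 ± 0.04208 → (-0.571, -0.487).

(-0.571, -0.487)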